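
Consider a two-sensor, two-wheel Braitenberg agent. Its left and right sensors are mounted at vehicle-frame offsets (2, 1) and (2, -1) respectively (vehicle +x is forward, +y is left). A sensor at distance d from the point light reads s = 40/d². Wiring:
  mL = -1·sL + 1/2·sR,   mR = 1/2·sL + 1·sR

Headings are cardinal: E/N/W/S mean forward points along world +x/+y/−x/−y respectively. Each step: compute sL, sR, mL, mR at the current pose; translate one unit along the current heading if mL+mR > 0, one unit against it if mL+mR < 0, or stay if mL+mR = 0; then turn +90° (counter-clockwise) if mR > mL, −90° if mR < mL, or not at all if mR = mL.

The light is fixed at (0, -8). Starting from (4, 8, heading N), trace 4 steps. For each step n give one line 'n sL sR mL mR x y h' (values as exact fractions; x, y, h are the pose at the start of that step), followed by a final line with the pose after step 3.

n=0: pose=(4,8,N); sL=40/333, sR=40/349; mL=-7300/116217, mR=20300/116217; mL+mR=13000/116217 → advance +1; mR−mL=9200/38739 → turn +1·90°
n=1: pose=(4,9,W); sL=2/13, sR=5/41; mL=-99/1066, mR=106/533; mL+mR=113/1066 → advance +1; mR−mL=311/1066 → turn +1·90°
n=2: pose=(3,9,S); sL=40/241, sR=40/229; mL=-4340/55189, mR=14220/55189; mL+mR=9880/55189 → advance +1; mR−mL=18560/55189 → turn +1·90°
n=3: pose=(3,8,E); sL=20/157, sR=4/25; mL=-186/3925, mR=878/3925; mL+mR=692/3925 → advance +1; mR−mL=1064/3925 → turn +1·90°

0 40/333 40/349 -7300/116217 20300/116217 4 8 N
1 2/13 5/41 -99/1066 106/533 4 9 W
2 40/241 40/229 -4340/55189 14220/55189 3 9 S
3 20/157 4/25 -186/3925 878/3925 3 8 E
final 4 8 N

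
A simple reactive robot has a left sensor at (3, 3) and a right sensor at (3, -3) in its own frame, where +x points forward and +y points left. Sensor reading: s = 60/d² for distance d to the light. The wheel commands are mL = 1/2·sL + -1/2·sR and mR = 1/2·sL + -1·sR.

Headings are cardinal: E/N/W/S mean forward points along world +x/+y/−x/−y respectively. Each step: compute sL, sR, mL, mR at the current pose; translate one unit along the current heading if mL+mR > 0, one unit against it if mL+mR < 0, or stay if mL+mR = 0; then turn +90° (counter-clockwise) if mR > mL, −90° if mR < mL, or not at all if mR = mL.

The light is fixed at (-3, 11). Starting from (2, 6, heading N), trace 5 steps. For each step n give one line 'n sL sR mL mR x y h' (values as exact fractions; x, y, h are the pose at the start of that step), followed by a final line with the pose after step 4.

0 15/2 15/17 225/68 195/68 2 6 N
1 12/13 60/113 288/1469 -102/1469 2 7 E
2 6/13 30/29 -108/377 -303/377 3 7 S
3 4/3 20/3 -8/3 -6 3 8 W
4 15/4 3/5 63/40 51/40 4 8 N
final 4 9 E

n=0: pose=(2,6,N); sL=15/2, sR=15/17; mL=225/68, mR=195/68; mL+mR=105/17 → advance +1; mR−mL=-15/34 → turn -1·90°
n=1: pose=(2,7,E); sL=12/13, sR=60/113; mL=288/1469, mR=-102/1469; mL+mR=186/1469 → advance +1; mR−mL=-30/113 → turn -1·90°
n=2: pose=(3,7,S); sL=6/13, sR=30/29; mL=-108/377, mR=-303/377; mL+mR=-411/377 → advance -1; mR−mL=-15/29 → turn -1·90°
n=3: pose=(3,8,W); sL=4/3, sR=20/3; mL=-8/3, mR=-6; mL+mR=-26/3 → advance -1; mR−mL=-10/3 → turn -1·90°
n=4: pose=(4,8,N); sL=15/4, sR=3/5; mL=63/40, mR=51/40; mL+mR=57/20 → advance +1; mR−mL=-3/10 → turn -1·90°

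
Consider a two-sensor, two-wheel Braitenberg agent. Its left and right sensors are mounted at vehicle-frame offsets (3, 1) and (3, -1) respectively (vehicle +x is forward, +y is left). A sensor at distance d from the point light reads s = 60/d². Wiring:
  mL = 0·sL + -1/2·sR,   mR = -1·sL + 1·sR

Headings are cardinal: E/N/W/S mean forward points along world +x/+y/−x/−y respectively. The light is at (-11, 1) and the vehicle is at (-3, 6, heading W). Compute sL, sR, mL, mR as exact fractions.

left sensor world pos  = (-6, 5); dL² = 41
right sensor world pos = (-6, 7); dR² = 61
sL = 60/41 = 60/41
sR = 60/61 = 60/61
mL = 0·sL + -1/2·sR = -30/61
mR = -1·sL + 1·sR = -1200/2501

60/41 60/61 -30/61 -1200/2501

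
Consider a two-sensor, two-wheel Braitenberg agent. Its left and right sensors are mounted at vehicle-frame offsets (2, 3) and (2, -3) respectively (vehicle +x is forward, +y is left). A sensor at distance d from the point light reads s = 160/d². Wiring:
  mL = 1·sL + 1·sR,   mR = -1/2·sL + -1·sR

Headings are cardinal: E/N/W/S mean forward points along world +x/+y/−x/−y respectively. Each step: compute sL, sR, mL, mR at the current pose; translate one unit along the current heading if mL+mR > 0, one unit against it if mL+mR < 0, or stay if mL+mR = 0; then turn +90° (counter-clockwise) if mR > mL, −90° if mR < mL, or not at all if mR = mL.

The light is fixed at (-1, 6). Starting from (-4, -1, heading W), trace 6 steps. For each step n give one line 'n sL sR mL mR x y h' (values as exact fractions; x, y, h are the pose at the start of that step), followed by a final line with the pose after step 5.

n=0: pose=(-4,-1,W); sL=32/25, sR=160/41; mL=5312/1025, mR=-4656/1025; mL+mR=16/25 → advance +1; mR−mL=-9968/1025 → turn -1·90°
n=1: pose=(-5,-1,N); sL=80/37, sR=80/13; mL=4000/481, mR=-3480/481; mL+mR=40/37 → advance +1; mR−mL=-7480/481 → turn -1·90°
n=2: pose=(-5,0,E); sL=160/13, sR=32/17; mL=3136/221, mR=-1776/221; mL+mR=80/13 → advance +1; mR−mL=-4912/221 → turn -1·90°
n=3: pose=(-4,0,S); sL=5/2, sR=8/5; mL=41/10, mR=-57/20; mL+mR=5/4 → advance +1; mR−mL=-139/20 → turn -1·90°
n=4: pose=(-4,-1,W); sL=32/25, sR=160/41; mL=5312/1025, mR=-4656/1025; mL+mR=16/25 → advance +1; mR−mL=-9968/1025 → turn -1·90°
n=5: pose=(-5,-1,N); sL=80/37, sR=80/13; mL=4000/481, mR=-3480/481; mL+mR=40/37 → advance +1; mR−mL=-7480/481 → turn -1·90°

0 32/25 160/41 5312/1025 -4656/1025 -4 -1 W
1 80/37 80/13 4000/481 -3480/481 -5 -1 N
2 160/13 32/17 3136/221 -1776/221 -5 0 E
3 5/2 8/5 41/10 -57/20 -4 0 S
4 32/25 160/41 5312/1025 -4656/1025 -4 -1 W
5 80/37 80/13 4000/481 -3480/481 -5 -1 N
final -5 0 E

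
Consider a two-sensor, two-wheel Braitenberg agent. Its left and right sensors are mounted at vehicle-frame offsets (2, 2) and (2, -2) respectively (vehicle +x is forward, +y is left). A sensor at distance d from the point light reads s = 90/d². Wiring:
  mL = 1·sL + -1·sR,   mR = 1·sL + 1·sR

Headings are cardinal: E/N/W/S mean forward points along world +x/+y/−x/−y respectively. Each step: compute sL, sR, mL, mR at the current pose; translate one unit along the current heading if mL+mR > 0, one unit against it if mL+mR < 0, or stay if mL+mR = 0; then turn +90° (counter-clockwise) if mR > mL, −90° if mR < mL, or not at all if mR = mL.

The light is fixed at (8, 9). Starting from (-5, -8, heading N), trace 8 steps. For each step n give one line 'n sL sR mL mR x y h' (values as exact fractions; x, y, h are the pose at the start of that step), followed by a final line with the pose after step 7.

n=0: pose=(-5,-8,N); sL=1/5, sR=45/173; mL=-52/865, mR=398/865; mL+mR=2/5 → advance +1; mR−mL=90/173 → turn +1·90°
n=1: pose=(-5,-7,W); sL=10/61, sR=90/421; mL=-1280/25681, mR=9700/25681; mL+mR=20/61 → advance +1; mR−mL=180/421 → turn +1·90°
n=2: pose=(-6,-7,S); sL=5/26, sR=9/58; mL=14/377, mR=131/377; mL+mR=5/13 → advance +1; mR−mL=9/29 → turn +1·90°
n=3: pose=(-6,-8,E); sL=10/41, sR=18/101; mL=272/4141, mR=1748/4141; mL+mR=20/41 → advance +1; mR−mL=36/101 → turn +1·90°
n=4: pose=(-5,-8,N); sL=1/5, sR=45/173; mL=-52/865, mR=398/865; mL+mR=2/5 → advance +1; mR−mL=90/173 → turn +1·90°
n=5: pose=(-5,-7,W); sL=10/61, sR=90/421; mL=-1280/25681, mR=9700/25681; mL+mR=20/61 → advance +1; mR−mL=180/421 → turn +1·90°
n=6: pose=(-6,-7,S); sL=5/26, sR=9/58; mL=14/377, mR=131/377; mL+mR=5/13 → advance +1; mR−mL=9/29 → turn +1·90°
n=7: pose=(-6,-8,E); sL=10/41, sR=18/101; mL=272/4141, mR=1748/4141; mL+mR=20/41 → advance +1; mR−mL=36/101 → turn +1·90°

0 1/5 45/173 -52/865 398/865 -5 -8 N
1 10/61 90/421 -1280/25681 9700/25681 -5 -7 W
2 5/26 9/58 14/377 131/377 -6 -7 S
3 10/41 18/101 272/4141 1748/4141 -6 -8 E
4 1/5 45/173 -52/865 398/865 -5 -8 N
5 10/61 90/421 -1280/25681 9700/25681 -5 -7 W
6 5/26 9/58 14/377 131/377 -6 -7 S
7 10/41 18/101 272/4141 1748/4141 -6 -8 E
final -5 -8 N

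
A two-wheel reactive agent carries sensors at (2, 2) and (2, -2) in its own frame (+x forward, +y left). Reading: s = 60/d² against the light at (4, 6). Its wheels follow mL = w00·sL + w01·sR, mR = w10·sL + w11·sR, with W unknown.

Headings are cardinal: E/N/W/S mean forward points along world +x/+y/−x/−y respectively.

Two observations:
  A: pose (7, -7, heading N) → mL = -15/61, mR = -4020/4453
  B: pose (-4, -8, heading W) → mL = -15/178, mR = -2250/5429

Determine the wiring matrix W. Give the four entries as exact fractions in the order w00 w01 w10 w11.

obs A: pose=(7,-7,N) → sL=30/61, sR=30/73, mL=-15/61, mR=-4020/4453
obs B: pose=(-4,-8,W) → sL=15/89, sR=15/61, mL=-15/178, mR=-2250/5429
sensor matrix S = [[30/61, 30/73], [15/89, 15/61]]; det S = 1249200/24175337
solve [mL_A; mL_B] = S·[w00; w01] and [mR_A; mR_B] = S·[w10; w11]:
  w00 = -1/2, w01 = 0, w10 = -1, w11 = -1

-1/2 0 -1 -1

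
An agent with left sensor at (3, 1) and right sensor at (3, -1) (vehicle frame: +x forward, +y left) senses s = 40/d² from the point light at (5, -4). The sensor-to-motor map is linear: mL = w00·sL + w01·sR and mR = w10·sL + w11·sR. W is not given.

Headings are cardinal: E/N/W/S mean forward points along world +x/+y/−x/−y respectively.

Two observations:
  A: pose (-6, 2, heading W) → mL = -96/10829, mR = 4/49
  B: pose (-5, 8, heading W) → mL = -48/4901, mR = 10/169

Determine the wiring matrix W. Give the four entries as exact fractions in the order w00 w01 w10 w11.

-1/2 1/2 0 1/2

obs A: pose=(-6,2,W) → sL=40/221, sR=8/49, mL=-96/10829, mR=4/49
obs B: pose=(-5,8,W) → sL=4/29, sR=20/169, mL=-48/4901, mR=10/169
sensor matrix S = [[40/221, 8/49], [4/29, 20/169]]; det S = -58368/53072929
solve [mL_A; mL_B] = S·[w00; w01] and [mR_A; mR_B] = S·[w10; w11]:
  w00 = -1/2, w01 = 1/2, w10 = 0, w11 = 1/2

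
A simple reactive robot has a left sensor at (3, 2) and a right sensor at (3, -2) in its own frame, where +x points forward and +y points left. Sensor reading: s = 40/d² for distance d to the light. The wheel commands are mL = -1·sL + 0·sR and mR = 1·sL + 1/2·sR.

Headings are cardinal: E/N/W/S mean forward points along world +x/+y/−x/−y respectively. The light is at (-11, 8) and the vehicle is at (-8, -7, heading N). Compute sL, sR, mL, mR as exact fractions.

8/29 40/169 -8/29 1932/4901

left sensor world pos  = (-10, -4); dL² = 145
right sensor world pos = (-6, -4); dR² = 169
sL = 40/145 = 8/29
sR = 40/169 = 40/169
mL = -1·sL + 0·sR = -8/29
mR = 1·sL + 1/2·sR = 1932/4901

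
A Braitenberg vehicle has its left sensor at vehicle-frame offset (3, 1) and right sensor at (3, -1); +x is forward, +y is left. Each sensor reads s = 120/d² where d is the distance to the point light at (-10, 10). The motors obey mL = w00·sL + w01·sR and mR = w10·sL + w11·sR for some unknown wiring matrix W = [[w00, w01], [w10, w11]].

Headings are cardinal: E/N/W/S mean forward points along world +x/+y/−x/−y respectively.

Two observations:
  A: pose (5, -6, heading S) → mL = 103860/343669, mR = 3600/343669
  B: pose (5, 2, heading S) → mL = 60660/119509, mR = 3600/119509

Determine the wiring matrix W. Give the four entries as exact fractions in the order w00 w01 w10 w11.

1 1/2 -1/2 1/2

obs A: pose=(5,-6,S) → sL=120/617, sR=120/557, mL=103860/343669, mR=3600/343669
obs B: pose=(5,2,S) → sL=120/377, sR=120/317, mL=60660/119509, mR=3600/119509
sensor matrix S = [[120/617, 120/557], [120/377, 120/317]]; det S = 207360000/41071538521
solve [mL_A; mL_B] = S·[w00; w01] and [mR_A; mR_B] = S·[w10; w11]:
  w00 = 1, w01 = 1/2, w10 = -1/2, w11 = 1/2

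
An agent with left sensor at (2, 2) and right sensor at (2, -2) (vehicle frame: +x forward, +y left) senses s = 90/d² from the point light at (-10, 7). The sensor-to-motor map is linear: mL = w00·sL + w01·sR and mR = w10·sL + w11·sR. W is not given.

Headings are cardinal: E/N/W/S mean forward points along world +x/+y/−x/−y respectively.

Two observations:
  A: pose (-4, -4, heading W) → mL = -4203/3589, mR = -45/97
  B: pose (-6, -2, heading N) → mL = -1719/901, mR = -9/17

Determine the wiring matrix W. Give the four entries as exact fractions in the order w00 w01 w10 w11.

-1/2 -1 0 -1/2

obs A: pose=(-4,-4,W) → sL=18/37, sR=90/97, mL=-4203/3589, mR=-45/97
obs B: pose=(-6,-2,N) → sL=90/53, sR=18/17, mL=-1719/901, mR=-9/17
sensor matrix S = [[18/37, 90/97], [90/53, 18/17]]; det S = -3429216/3233689
solve [mL_A; mL_B] = S·[w00; w01] and [mR_A; mR_B] = S·[w10; w11]:
  w00 = -1/2, w01 = -1, w10 = 0, w11 = -1/2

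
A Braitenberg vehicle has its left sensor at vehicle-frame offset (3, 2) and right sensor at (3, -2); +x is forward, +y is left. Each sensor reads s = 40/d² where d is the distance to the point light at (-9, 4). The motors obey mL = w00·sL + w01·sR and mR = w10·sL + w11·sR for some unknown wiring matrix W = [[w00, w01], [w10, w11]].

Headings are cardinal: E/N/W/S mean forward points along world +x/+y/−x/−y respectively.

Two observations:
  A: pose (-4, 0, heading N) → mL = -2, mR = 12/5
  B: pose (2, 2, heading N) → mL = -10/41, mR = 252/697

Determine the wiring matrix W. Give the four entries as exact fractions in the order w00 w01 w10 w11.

-1/2 0 1/2 1/2

obs A: pose=(-4,0,N) → sL=4, sR=4/5, mL=-2, mR=12/5
obs B: pose=(2,2,N) → sL=20/41, sR=4/17, mL=-10/41, mR=252/697
sensor matrix S = [[4, 4/5], [20/41, 4/17]]; det S = 384/697
solve [mL_A; mL_B] = S·[w00; w01] and [mR_A; mR_B] = S·[w10; w11]:
  w00 = -1/2, w01 = 0, w10 = 1/2, w11 = 1/2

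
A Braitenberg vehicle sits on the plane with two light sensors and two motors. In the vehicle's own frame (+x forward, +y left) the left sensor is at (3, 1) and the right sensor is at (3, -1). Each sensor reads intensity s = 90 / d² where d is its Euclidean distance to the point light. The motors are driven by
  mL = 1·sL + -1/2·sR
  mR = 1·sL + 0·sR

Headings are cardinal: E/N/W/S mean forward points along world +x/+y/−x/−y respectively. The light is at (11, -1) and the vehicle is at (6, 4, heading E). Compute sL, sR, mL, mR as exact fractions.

left sensor world pos  = (9, 5); dL² = 40
right sensor world pos = (9, 3); dR² = 20
sL = 90/40 = 9/4
sR = 90/20 = 9/2
mL = 1·sL + -1/2·sR = 0
mR = 1·sL + 0·sR = 9/4

9/4 9/2 0 9/4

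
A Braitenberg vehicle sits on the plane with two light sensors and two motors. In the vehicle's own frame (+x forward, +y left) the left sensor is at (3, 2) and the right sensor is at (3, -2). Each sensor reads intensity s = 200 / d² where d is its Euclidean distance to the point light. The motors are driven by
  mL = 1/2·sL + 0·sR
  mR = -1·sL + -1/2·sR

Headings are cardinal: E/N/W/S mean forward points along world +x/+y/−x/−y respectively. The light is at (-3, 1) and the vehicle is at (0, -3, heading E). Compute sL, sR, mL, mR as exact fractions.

left sensor world pos  = (3, -1); dL² = 40
right sensor world pos = (3, -5); dR² = 72
sL = 200/40 = 5
sR = 200/72 = 25/9
mL = 1/2·sL + 0·sR = 5/2
mR = -1·sL + -1/2·sR = -115/18

5 25/9 5/2 -115/18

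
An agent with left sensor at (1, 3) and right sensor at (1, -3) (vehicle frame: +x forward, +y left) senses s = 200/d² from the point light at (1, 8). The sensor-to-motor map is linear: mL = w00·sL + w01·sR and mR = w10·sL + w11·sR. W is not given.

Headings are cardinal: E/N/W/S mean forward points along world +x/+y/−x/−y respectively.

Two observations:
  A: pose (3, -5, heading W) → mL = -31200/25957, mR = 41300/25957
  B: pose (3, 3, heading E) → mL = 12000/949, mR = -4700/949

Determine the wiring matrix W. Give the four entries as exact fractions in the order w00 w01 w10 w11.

1 -1 -1/2 1

obs A: pose=(3,-5,W) → sL=200/257, sR=200/101, mL=-31200/25957, mR=41300/25957
obs B: pose=(3,3,E) → sL=200/13, sR=200/73, mL=12000/949, mR=-4700/949
sensor matrix S = [[200/257, 200/101], [200/13, 200/73]]; det S = -697920000/24633193
solve [mL_A; mL_B] = S·[w00; w01] and [mR_A; mR_B] = S·[w10; w11]:
  w00 = 1, w01 = -1, w10 = -1/2, w11 = 1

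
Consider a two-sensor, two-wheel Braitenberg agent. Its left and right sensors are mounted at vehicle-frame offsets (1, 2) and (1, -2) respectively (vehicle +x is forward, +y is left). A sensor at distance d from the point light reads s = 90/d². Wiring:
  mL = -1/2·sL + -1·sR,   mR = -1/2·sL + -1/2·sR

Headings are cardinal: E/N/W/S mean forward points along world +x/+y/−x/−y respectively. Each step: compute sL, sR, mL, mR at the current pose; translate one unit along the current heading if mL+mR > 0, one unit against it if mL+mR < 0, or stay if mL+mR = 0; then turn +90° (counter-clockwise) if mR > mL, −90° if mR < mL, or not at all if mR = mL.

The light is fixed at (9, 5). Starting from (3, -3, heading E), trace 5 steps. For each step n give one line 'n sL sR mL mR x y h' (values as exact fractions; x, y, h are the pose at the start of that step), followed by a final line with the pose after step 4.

0 90/61 18/25 -2223/1525 -1674/1525 3 -3 E
1 9/13 45/37 -1503/962 -459/481 2 -3 N
2 18/37 90/113 -4347/4181 -2682/4181 2 -4 W
3 45/58 45/82 -4455/4756 -1575/2378 3 -4 S
4 90/61 18/25 -2223/1525 -1674/1525 3 -3 E
final 2 -3 N

n=0: pose=(3,-3,E); sL=90/61, sR=18/25; mL=-2223/1525, mR=-1674/1525; mL+mR=-3897/1525 → advance -1; mR−mL=9/25 → turn +1·90°
n=1: pose=(2,-3,N); sL=9/13, sR=45/37; mL=-1503/962, mR=-459/481; mL+mR=-2421/962 → advance -1; mR−mL=45/74 → turn +1·90°
n=2: pose=(2,-4,W); sL=18/37, sR=90/113; mL=-4347/4181, mR=-2682/4181; mL+mR=-7029/4181 → advance -1; mR−mL=45/113 → turn +1·90°
n=3: pose=(3,-4,S); sL=45/58, sR=45/82; mL=-4455/4756, mR=-1575/2378; mL+mR=-7605/4756 → advance -1; mR−mL=45/164 → turn +1·90°
n=4: pose=(3,-3,E); sL=90/61, sR=18/25; mL=-2223/1525, mR=-1674/1525; mL+mR=-3897/1525 → advance -1; mR−mL=9/25 → turn +1·90°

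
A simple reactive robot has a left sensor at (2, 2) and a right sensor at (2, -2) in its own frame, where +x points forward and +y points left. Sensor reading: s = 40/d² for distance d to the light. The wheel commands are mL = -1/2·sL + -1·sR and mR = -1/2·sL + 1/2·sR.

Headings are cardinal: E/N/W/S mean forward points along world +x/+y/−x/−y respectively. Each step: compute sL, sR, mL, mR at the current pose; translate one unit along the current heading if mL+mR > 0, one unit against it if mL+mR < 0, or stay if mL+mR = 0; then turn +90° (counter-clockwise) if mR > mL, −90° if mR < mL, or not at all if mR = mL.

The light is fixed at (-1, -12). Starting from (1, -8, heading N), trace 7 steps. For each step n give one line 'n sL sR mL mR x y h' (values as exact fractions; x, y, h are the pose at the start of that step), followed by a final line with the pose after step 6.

0 10/9 10/13 -155/117 -20/117 1 -8 N
1 40 8/5 -108/5 -96/5 1 -9 W
2 20/13 20 -270/13 120/13 2 -9 S
3 40/61 40/29 -3020/1769 640/1769 2 -8 E
4 10/9 10/13 -155/117 -20/117 1 -8 N
5 40 8/5 -108/5 -96/5 1 -9 W
6 20/13 20 -270/13 120/13 2 -9 S
final 2 -8 E

n=0: pose=(1,-8,N); sL=10/9, sR=10/13; mL=-155/117, mR=-20/117; mL+mR=-175/117 → advance -1; mR−mL=15/13 → turn +1·90°
n=1: pose=(1,-9,W); sL=40, sR=8/5; mL=-108/5, mR=-96/5; mL+mR=-204/5 → advance -1; mR−mL=12/5 → turn +1·90°
n=2: pose=(2,-9,S); sL=20/13, sR=20; mL=-270/13, mR=120/13; mL+mR=-150/13 → advance -1; mR−mL=30 → turn +1·90°
n=3: pose=(2,-8,E); sL=40/61, sR=40/29; mL=-3020/1769, mR=640/1769; mL+mR=-2380/1769 → advance -1; mR−mL=60/29 → turn +1·90°
n=4: pose=(1,-8,N); sL=10/9, sR=10/13; mL=-155/117, mR=-20/117; mL+mR=-175/117 → advance -1; mR−mL=15/13 → turn +1·90°
n=5: pose=(1,-9,W); sL=40, sR=8/5; mL=-108/5, mR=-96/5; mL+mR=-204/5 → advance -1; mR−mL=12/5 → turn +1·90°
n=6: pose=(2,-9,S); sL=20/13, sR=20; mL=-270/13, mR=120/13; mL+mR=-150/13 → advance -1; mR−mL=30 → turn +1·90°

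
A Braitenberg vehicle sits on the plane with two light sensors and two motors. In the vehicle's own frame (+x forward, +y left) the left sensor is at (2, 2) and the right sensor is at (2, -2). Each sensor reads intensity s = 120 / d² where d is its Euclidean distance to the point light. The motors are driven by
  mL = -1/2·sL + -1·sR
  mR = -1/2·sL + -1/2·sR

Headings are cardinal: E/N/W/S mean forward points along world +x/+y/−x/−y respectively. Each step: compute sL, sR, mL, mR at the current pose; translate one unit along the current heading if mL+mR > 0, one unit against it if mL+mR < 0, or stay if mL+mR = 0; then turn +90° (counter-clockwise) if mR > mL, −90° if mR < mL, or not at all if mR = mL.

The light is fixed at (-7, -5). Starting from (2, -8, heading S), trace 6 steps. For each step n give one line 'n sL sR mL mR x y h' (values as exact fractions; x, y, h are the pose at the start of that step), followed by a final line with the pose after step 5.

n=0: pose=(2,-8,S); sL=60/73, sR=60/37; mL=-5490/2701, mR=-3300/2701; mL+mR=-8790/2701 → advance -1; mR−mL=30/37 → turn +1·90°
n=1: pose=(2,-7,E); sL=120/121, sR=120/137; mL=-22740/16577, mR=-15480/16577; mL+mR=-38220/16577 → advance -1; mR−mL=60/137 → turn +1·90°
n=2: pose=(1,-7,N); sL=10/3, sR=6/5; mL=-43/15, mR=-34/15; mL+mR=-77/15 → advance -1; mR−mL=3/5 → turn +1·90°
n=3: pose=(1,-8,W); sL=120/61, sR=120/37; mL=-9540/2257, mR=-5880/2257; mL+mR=-15420/2257 → advance -1; mR−mL=60/37 → turn +1·90°
n=4: pose=(2,-8,S); sL=60/73, sR=60/37; mL=-5490/2701, mR=-3300/2701; mL+mR=-8790/2701 → advance -1; mR−mL=30/37 → turn +1·90°
n=5: pose=(2,-7,E); sL=120/121, sR=120/137; mL=-22740/16577, mR=-15480/16577; mL+mR=-38220/16577 → advance -1; mR−mL=60/137 → turn +1·90°

0 60/73 60/37 -5490/2701 -3300/2701 2 -8 S
1 120/121 120/137 -22740/16577 -15480/16577 2 -7 E
2 10/3 6/5 -43/15 -34/15 1 -7 N
3 120/61 120/37 -9540/2257 -5880/2257 1 -8 W
4 60/73 60/37 -5490/2701 -3300/2701 2 -8 S
5 120/121 120/137 -22740/16577 -15480/16577 2 -7 E
final 1 -7 N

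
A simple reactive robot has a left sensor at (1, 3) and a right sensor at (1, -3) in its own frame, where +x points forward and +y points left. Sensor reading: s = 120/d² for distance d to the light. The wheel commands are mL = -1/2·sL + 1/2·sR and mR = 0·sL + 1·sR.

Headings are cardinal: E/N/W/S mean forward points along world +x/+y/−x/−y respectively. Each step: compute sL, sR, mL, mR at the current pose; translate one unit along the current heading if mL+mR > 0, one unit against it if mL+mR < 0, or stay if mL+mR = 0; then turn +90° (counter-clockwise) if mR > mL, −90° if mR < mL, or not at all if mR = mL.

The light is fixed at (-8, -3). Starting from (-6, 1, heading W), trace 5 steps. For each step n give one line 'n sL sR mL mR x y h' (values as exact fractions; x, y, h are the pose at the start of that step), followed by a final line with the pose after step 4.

0 60 12/5 -144/5 12/5 -6 1 W
1 8/3 40/3 16/3 40/3 -5 1 S
2 30/13 15/2 135/52 15/2 -5 0 E
3 120/17 24/13 -576/221 24/13 -4 0 N
4 12 60/17 -72/17 60/17 -4 -1 W
final -3 -1 S

n=0: pose=(-6,1,W); sL=60, sR=12/5; mL=-144/5, mR=12/5; mL+mR=-132/5 → advance -1; mR−mL=156/5 → turn +1·90°
n=1: pose=(-5,1,S); sL=8/3, sR=40/3; mL=16/3, mR=40/3; mL+mR=56/3 → advance +1; mR−mL=8 → turn +1·90°
n=2: pose=(-5,0,E); sL=30/13, sR=15/2; mL=135/52, mR=15/2; mL+mR=525/52 → advance +1; mR−mL=255/52 → turn +1·90°
n=3: pose=(-4,0,N); sL=120/17, sR=24/13; mL=-576/221, mR=24/13; mL+mR=-168/221 → advance -1; mR−mL=984/221 → turn +1·90°
n=4: pose=(-4,-1,W); sL=12, sR=60/17; mL=-72/17, mR=60/17; mL+mR=-12/17 → advance -1; mR−mL=132/17 → turn +1·90°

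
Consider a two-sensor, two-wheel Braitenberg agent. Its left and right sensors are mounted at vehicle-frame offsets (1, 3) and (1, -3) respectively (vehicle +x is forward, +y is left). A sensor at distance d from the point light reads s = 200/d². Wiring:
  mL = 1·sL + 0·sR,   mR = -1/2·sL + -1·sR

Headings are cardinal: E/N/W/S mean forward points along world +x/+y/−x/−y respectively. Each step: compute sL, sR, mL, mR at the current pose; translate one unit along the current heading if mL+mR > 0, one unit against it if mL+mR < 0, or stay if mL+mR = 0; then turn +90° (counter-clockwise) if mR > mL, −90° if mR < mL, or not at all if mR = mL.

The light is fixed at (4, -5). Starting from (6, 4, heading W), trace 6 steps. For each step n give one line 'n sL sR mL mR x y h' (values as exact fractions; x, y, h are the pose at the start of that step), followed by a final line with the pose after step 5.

n=0: pose=(6,4,W); sL=200/37, sR=40/29; mL=200/37, mR=-4380/1073; mL+mR=1420/1073 → advance +1; mR−mL=-10180/1073 → turn -1·90°
n=1: pose=(5,4,N); sL=25/13, sR=50/29; mL=25/13, mR=-2025/754; mL+mR=-575/754 → advance -1; mR−mL=-3475/754 → turn -1·90°
n=2: pose=(5,3,E); sL=8/5, sR=200/29; mL=8/5, mR=-1116/145; mL+mR=-884/145 → advance -1; mR−mL=-1348/145 → turn -1·90°
n=3: pose=(4,3,S); sL=100/29, sR=100/29; mL=100/29, mR=-150/29; mL+mR=-50/29 → advance -1; mR−mL=-250/29 → turn -1·90°
n=4: pose=(4,4,W); sL=200/37, sR=40/29; mL=200/37, mR=-4380/1073; mL+mR=1420/1073 → advance +1; mR−mL=-10180/1073 → turn -1·90°
n=5: pose=(3,4,N); sL=50/29, sR=25/13; mL=50/29, mR=-1050/377; mL+mR=-400/377 → advance -1; mR−mL=-1700/377 → turn -1·90°

0 200/37 40/29 200/37 -4380/1073 6 4 W
1 25/13 50/29 25/13 -2025/754 5 4 N
2 8/5 200/29 8/5 -1116/145 5 3 E
3 100/29 100/29 100/29 -150/29 4 3 S
4 200/37 40/29 200/37 -4380/1073 4 4 W
5 50/29 25/13 50/29 -1050/377 3 4 N
final 3 3 E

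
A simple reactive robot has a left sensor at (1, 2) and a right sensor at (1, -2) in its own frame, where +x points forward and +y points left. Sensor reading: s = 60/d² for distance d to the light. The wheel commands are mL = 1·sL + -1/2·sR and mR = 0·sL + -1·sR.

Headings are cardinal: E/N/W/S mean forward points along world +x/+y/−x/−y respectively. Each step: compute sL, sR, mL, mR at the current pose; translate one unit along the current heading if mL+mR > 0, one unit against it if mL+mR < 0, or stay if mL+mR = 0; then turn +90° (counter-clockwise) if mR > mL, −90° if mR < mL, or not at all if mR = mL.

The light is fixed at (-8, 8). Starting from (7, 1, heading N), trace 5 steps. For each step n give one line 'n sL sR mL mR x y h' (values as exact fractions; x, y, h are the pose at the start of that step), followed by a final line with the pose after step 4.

0 12/41 12/65 534/2665 -12/65 7 1 N
1 15/68 3/16 69/544 -3/16 7 2 E
2 12/61 60/193 486/11773 -60/193 6 2 S
3 30/109 30/89 1035/9701 -30/89 6 3 W
4 12/37 12/61 510/2257 -12/61 7 3 N
final 7 4 E

n=0: pose=(7,1,N); sL=12/41, sR=12/65; mL=534/2665, mR=-12/65; mL+mR=42/2665 → advance +1; mR−mL=-1026/2665 → turn -1·90°
n=1: pose=(7,2,E); sL=15/68, sR=3/16; mL=69/544, mR=-3/16; mL+mR=-33/544 → advance -1; mR−mL=-171/544 → turn -1·90°
n=2: pose=(6,2,S); sL=12/61, sR=60/193; mL=486/11773, mR=-60/193; mL+mR=-3174/11773 → advance -1; mR−mL=-4146/11773 → turn -1·90°
n=3: pose=(6,3,W); sL=30/109, sR=30/89; mL=1035/9701, mR=-30/89; mL+mR=-2235/9701 → advance -1; mR−mL=-4305/9701 → turn -1·90°
n=4: pose=(7,3,N); sL=12/37, sR=12/61; mL=510/2257, mR=-12/61; mL+mR=66/2257 → advance +1; mR−mL=-954/2257 → turn -1·90°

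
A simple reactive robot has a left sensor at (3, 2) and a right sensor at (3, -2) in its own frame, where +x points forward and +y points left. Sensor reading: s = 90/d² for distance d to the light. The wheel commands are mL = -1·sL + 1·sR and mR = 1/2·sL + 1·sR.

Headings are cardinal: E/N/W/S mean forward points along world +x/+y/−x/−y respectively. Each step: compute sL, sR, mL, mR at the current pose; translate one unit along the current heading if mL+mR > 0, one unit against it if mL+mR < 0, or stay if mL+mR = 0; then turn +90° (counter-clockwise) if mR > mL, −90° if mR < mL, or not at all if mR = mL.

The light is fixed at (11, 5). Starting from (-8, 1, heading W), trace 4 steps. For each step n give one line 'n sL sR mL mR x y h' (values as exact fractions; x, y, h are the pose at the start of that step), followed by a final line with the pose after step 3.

0 9/52 45/244 9/793 1719/6344 -8 1 W
1 90/373 90/533 -14400/198809 57555/198809 -9 1 S
2 45/149 45/169 -900/25181 21015/50362 -9 0 E
3 18/89 90/293 2736/26077 10647/26077 -8 0 N
final -8 1 W

n=0: pose=(-8,1,W); sL=9/52, sR=45/244; mL=9/793, mR=1719/6344; mL+mR=1791/6344 → advance +1; mR−mL=27/104 → turn +1·90°
n=1: pose=(-9,1,S); sL=90/373, sR=90/533; mL=-14400/198809, mR=57555/198809; mL+mR=43155/198809 → advance +1; mR−mL=135/373 → turn +1·90°
n=2: pose=(-9,0,E); sL=45/149, sR=45/169; mL=-900/25181, mR=21015/50362; mL+mR=19215/50362 → advance +1; mR−mL=135/298 → turn +1·90°
n=3: pose=(-8,0,N); sL=18/89, sR=90/293; mL=2736/26077, mR=10647/26077; mL+mR=13383/26077 → advance +1; mR−mL=27/89 → turn +1·90°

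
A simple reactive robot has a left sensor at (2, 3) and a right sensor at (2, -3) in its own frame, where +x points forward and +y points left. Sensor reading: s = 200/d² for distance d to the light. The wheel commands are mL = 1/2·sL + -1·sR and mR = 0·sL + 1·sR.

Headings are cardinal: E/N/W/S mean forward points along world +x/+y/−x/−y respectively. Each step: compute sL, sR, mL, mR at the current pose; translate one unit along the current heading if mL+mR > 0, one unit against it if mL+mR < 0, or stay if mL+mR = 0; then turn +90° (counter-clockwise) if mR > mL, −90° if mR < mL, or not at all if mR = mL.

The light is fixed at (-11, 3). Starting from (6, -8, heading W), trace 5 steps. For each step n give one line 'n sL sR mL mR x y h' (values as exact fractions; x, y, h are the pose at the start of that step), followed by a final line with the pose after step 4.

n=0: pose=(6,-8,W); sL=200/421, sR=200/289; mL=-55300/121669, mR=200/289; mL+mR=100/421 → advance +1; mR−mL=139500/121669 → turn +1·90°
n=1: pose=(5,-8,S); sL=20/53, sR=100/169; mL=-3610/8957, mR=100/169; mL+mR=10/53 → advance +1; mR−mL=8910/8957 → turn +1·90°
n=2: pose=(5,-9,E); sL=40/81, sR=200/549; mL=-580/4941, mR=200/549; mL+mR=20/81 → advance +1; mR−mL=2380/4941 → turn +1·90°
n=3: pose=(6,-9,N); sL=25/37, sR=2/5; mL=-23/370, mR=2/5; mL+mR=25/74 → advance +1; mR−mL=171/370 → turn +1·90°
n=4: pose=(6,-8,W); sL=200/421, sR=200/289; mL=-55300/121669, mR=200/289; mL+mR=100/421 → advance +1; mR−mL=139500/121669 → turn +1·90°

0 200/421 200/289 -55300/121669 200/289 6 -8 W
1 20/53 100/169 -3610/8957 100/169 5 -8 S
2 40/81 200/549 -580/4941 200/549 5 -9 E
3 25/37 2/5 -23/370 2/5 6 -9 N
4 200/421 200/289 -55300/121669 200/289 6 -8 W
final 5 -8 S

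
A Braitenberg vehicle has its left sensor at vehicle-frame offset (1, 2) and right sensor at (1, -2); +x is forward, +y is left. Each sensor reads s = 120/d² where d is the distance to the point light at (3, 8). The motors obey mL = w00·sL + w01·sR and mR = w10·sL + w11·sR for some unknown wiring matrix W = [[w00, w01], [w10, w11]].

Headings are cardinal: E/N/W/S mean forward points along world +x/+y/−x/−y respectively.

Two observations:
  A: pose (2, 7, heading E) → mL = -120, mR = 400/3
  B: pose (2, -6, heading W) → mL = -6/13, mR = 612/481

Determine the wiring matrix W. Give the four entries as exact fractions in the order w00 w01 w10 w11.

-1 0 1 1

obs A: pose=(2,7,E) → sL=120, sR=40/3, mL=-120, mR=400/3
obs B: pose=(2,-6,W) → sL=6/13, sR=30/37, mL=-6/13, mR=612/481
sensor matrix S = [[120, 40/3], [6/13, 30/37]]; det S = 43840/481
solve [mL_A; mL_B] = S·[w00; w01] and [mR_A; mR_B] = S·[w10; w11]:
  w00 = -1, w01 = 0, w10 = 1, w11 = 1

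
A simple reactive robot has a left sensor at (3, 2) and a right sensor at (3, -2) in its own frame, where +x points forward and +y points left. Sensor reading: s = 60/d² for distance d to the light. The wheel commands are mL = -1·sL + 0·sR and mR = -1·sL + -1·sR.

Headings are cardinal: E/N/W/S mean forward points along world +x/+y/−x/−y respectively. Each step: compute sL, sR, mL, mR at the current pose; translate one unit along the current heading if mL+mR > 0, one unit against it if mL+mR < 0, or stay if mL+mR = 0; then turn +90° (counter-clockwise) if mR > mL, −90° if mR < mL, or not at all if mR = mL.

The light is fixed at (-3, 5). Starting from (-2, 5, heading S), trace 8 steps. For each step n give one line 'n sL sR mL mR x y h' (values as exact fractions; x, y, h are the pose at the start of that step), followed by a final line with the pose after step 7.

0 10/3 6 -10/3 -28/3 -2 5 S
1 12 60/13 -12 -216/13 -2 6 W
2 15/4 15/8 -15/4 -45/8 -1 6 N
3 60/29 60/29 -60/29 -120/29 -1 5 E
4 10/3 6 -10/3 -28/3 -2 5 S
5 12 60/13 -12 -216/13 -2 6 W
6 15/4 15/8 -15/4 -45/8 -1 6 N
7 60/29 60/29 -60/29 -120/29 -1 5 E
final -2 5 S

n=0: pose=(-2,5,S); sL=10/3, sR=6; mL=-10/3, mR=-28/3; mL+mR=-38/3 → advance -1; mR−mL=-6 → turn -1·90°
n=1: pose=(-2,6,W); sL=12, sR=60/13; mL=-12, mR=-216/13; mL+mR=-372/13 → advance -1; mR−mL=-60/13 → turn -1·90°
n=2: pose=(-1,6,N); sL=15/4, sR=15/8; mL=-15/4, mR=-45/8; mL+mR=-75/8 → advance -1; mR−mL=-15/8 → turn -1·90°
n=3: pose=(-1,5,E); sL=60/29, sR=60/29; mL=-60/29, mR=-120/29; mL+mR=-180/29 → advance -1; mR−mL=-60/29 → turn -1·90°
n=4: pose=(-2,5,S); sL=10/3, sR=6; mL=-10/3, mR=-28/3; mL+mR=-38/3 → advance -1; mR−mL=-6 → turn -1·90°
n=5: pose=(-2,6,W); sL=12, sR=60/13; mL=-12, mR=-216/13; mL+mR=-372/13 → advance -1; mR−mL=-60/13 → turn -1·90°
n=6: pose=(-1,6,N); sL=15/4, sR=15/8; mL=-15/4, mR=-45/8; mL+mR=-75/8 → advance -1; mR−mL=-15/8 → turn -1·90°
n=7: pose=(-1,5,E); sL=60/29, sR=60/29; mL=-60/29, mR=-120/29; mL+mR=-180/29 → advance -1; mR−mL=-60/29 → turn -1·90°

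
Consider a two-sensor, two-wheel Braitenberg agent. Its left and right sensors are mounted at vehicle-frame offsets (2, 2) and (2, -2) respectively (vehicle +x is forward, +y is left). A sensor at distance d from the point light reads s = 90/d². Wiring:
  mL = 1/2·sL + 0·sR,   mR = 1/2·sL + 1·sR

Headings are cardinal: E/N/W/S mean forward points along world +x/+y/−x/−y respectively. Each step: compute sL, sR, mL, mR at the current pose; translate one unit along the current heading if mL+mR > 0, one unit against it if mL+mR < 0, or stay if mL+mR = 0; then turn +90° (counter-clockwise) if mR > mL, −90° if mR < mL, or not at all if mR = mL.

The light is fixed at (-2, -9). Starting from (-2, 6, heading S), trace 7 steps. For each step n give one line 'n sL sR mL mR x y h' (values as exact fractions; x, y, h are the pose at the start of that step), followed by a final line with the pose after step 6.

0 90/173 90/173 45/173 135/173 -2 6 S
1 9/26 45/74 9/52 1503/1924 -2 5 E
2 90/257 18/53 45/257 7011/13621 -1 5 N
3 9/17 9/29 9/34 567/986 -1 6 W
4 90/173 90/173 45/173 135/173 -2 6 S
5 9/26 45/74 9/52 1503/1924 -2 5 E
6 90/257 18/53 45/257 7011/13621 -1 5 N
final -1 6 W

n=0: pose=(-2,6,S); sL=90/173, sR=90/173; mL=45/173, mR=135/173; mL+mR=180/173 → advance +1; mR−mL=90/173 → turn +1·90°
n=1: pose=(-2,5,E); sL=9/26, sR=45/74; mL=9/52, mR=1503/1924; mL+mR=459/481 → advance +1; mR−mL=45/74 → turn +1·90°
n=2: pose=(-1,5,N); sL=90/257, sR=18/53; mL=45/257, mR=7011/13621; mL+mR=9396/13621 → advance +1; mR−mL=18/53 → turn +1·90°
n=3: pose=(-1,6,W); sL=9/17, sR=9/29; mL=9/34, mR=567/986; mL+mR=414/493 → advance +1; mR−mL=9/29 → turn +1·90°
n=4: pose=(-2,6,S); sL=90/173, sR=90/173; mL=45/173, mR=135/173; mL+mR=180/173 → advance +1; mR−mL=90/173 → turn +1·90°
n=5: pose=(-2,5,E); sL=9/26, sR=45/74; mL=9/52, mR=1503/1924; mL+mR=459/481 → advance +1; mR−mL=45/74 → turn +1·90°
n=6: pose=(-1,5,N); sL=90/257, sR=18/53; mL=45/257, mR=7011/13621; mL+mR=9396/13621 → advance +1; mR−mL=18/53 → turn +1·90°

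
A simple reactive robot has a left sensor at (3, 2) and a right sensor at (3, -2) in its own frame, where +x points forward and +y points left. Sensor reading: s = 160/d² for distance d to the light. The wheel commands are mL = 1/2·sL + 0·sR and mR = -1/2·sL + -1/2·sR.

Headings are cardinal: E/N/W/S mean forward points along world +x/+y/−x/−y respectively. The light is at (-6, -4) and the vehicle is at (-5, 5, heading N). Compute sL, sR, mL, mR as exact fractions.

32/29 160/153 16/29 -4768/4437

left sensor world pos  = (-7, 8); dL² = 145
right sensor world pos = (-3, 8); dR² = 153
sL = 160/145 = 32/29
sR = 160/153 = 160/153
mL = 1/2·sL + 0·sR = 16/29
mR = -1/2·sL + -1/2·sR = -4768/4437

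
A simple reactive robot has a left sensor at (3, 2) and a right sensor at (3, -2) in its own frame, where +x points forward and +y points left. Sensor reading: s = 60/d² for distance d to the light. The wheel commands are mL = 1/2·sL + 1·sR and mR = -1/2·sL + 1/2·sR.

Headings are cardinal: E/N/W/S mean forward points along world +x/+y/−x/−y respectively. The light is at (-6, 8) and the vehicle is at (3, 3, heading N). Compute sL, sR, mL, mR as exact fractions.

60/53 12/25 1386/1325 -432/1325

left sensor world pos  = (1, 6); dL² = 53
right sensor world pos = (5, 6); dR² = 125
sL = 60/53 = 60/53
sR = 60/125 = 12/25
mL = 1/2·sL + 1·sR = 1386/1325
mR = -1/2·sL + 1/2·sR = -432/1325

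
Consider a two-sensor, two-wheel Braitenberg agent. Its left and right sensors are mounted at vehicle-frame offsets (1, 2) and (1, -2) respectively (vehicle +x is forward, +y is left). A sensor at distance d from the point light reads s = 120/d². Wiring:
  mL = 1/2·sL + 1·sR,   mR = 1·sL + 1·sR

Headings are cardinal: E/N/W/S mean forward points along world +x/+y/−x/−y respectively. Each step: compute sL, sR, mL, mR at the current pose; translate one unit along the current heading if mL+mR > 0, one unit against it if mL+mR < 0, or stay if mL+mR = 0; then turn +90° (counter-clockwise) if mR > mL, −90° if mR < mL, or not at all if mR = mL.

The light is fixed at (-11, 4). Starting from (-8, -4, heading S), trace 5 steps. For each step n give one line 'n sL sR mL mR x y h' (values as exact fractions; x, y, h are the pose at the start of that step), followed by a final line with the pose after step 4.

0 60/53 60/41 4410/2173 5640/2173 -8 -4 S
1 24/13 120/137 3204/1781 4848/1781 -8 -5 E
2 30/17 6/5 177/85 252/85 -7 -5 N
3 120/109 8/3 1052/327 1232/327 -7 -4 W
4 60/53 60/41 4410/2173 5640/2173 -8 -4 S
final -8 -5 E

n=0: pose=(-8,-4,S); sL=60/53, sR=60/41; mL=4410/2173, mR=5640/2173; mL+mR=10050/2173 → advance +1; mR−mL=30/53 → turn +1·90°
n=1: pose=(-8,-5,E); sL=24/13, sR=120/137; mL=3204/1781, mR=4848/1781; mL+mR=8052/1781 → advance +1; mR−mL=12/13 → turn +1·90°
n=2: pose=(-7,-5,N); sL=30/17, sR=6/5; mL=177/85, mR=252/85; mL+mR=429/85 → advance +1; mR−mL=15/17 → turn +1·90°
n=3: pose=(-7,-4,W); sL=120/109, sR=8/3; mL=1052/327, mR=1232/327; mL+mR=2284/327 → advance +1; mR−mL=60/109 → turn +1·90°
n=4: pose=(-8,-4,S); sL=60/53, sR=60/41; mL=4410/2173, mR=5640/2173; mL+mR=10050/2173 → advance +1; mR−mL=30/53 → turn +1·90°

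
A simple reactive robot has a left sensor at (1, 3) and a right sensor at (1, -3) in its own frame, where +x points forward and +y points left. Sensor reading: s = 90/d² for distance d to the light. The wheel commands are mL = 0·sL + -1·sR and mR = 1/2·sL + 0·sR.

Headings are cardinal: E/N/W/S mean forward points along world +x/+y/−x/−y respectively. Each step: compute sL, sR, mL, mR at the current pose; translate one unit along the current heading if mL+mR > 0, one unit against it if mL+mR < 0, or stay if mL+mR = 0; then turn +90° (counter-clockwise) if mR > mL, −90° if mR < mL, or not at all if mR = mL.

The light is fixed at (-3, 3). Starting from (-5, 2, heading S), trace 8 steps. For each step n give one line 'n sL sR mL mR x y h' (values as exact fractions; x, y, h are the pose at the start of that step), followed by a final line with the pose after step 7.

n=0: pose=(-5,2,S); sL=18, sR=90/29; mL=-90/29, mR=9; mL+mR=171/29 → advance +1; mR−mL=351/29 → turn +1·90°
n=1: pose=(-5,1,E); sL=45, sR=45/13; mL=-45/13, mR=45/2; mL+mR=495/26 → advance +1; mR−mL=675/26 → turn +1·90°
n=2: pose=(-4,1,N); sL=90/17, sR=18; mL=-18, mR=45/17; mL+mR=-261/17 → advance -1; mR−mL=351/17 → turn +1·90°
n=3: pose=(-4,0,W); sL=9/4, sR=45/2; mL=-45/2, mR=9/8; mL+mR=-171/8 → advance -1; mR−mL=189/8 → turn +1·90°
n=4: pose=(-3,0,S); sL=18/5, sR=18/5; mL=-18/5, mR=9/5; mL+mR=-9/5 → advance -1; mR−mL=27/5 → turn +1·90°
n=5: pose=(-3,1,E); sL=45, sR=45/13; mL=-45/13, mR=45/2; mL+mR=495/26 → advance +1; mR−mL=675/26 → turn +1·90°
n=6: pose=(-2,1,N); sL=18, sR=90/17; mL=-90/17, mR=9; mL+mR=63/17 → advance +1; mR−mL=243/17 → turn +1·90°
n=7: pose=(-2,2,W); sL=45/8, sR=45/2; mL=-45/2, mR=45/16; mL+mR=-315/16 → advance -1; mR−mL=405/16 → turn +1·90°

0 18 90/29 -90/29 9 -5 2 S
1 45 45/13 -45/13 45/2 -5 1 E
2 90/17 18 -18 45/17 -4 1 N
3 9/4 45/2 -45/2 9/8 -4 0 W
4 18/5 18/5 -18/5 9/5 -3 0 S
5 45 45/13 -45/13 45/2 -3 1 E
6 18 90/17 -90/17 9 -2 1 N
7 45/8 45/2 -45/2 45/16 -2 2 W
final -1 2 S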